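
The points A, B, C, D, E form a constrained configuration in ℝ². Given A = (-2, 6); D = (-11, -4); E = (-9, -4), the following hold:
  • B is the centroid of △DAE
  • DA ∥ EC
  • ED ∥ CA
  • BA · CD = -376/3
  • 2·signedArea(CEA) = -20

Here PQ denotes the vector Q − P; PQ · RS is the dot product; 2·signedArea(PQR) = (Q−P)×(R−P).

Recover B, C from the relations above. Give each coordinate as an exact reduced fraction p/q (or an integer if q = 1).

B = (-22/3, -2/3)
C = (0, 6)

1. B_x = -22/3  [B is the centroid of △DAE]
2. B_y = -2/3  [B is the centroid of △DAE]
   → B = (-22/3, -2/3)
3. C_x = 0  [ED ∥ CA ∩ DA ∥ EC]
4. C_y = 6  [ED ∥ CA ∩ DA ∥ EC]
   → C = (0, 6)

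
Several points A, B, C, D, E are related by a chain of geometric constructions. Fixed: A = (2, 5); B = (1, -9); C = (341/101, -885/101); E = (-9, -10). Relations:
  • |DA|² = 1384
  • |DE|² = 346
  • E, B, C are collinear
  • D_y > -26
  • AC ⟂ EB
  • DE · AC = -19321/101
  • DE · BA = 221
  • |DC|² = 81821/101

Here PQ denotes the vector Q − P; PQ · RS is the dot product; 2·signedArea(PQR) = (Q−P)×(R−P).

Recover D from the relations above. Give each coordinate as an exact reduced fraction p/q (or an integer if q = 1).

1. D_x = -20  [DE · BA = 221 ∩ DE · AC = -19321/101]
2. D_y = -25  [DE · BA = 221 ∩ DE · AC = -19321/101]
   → D = (-20, -25)

D = (-20, -25)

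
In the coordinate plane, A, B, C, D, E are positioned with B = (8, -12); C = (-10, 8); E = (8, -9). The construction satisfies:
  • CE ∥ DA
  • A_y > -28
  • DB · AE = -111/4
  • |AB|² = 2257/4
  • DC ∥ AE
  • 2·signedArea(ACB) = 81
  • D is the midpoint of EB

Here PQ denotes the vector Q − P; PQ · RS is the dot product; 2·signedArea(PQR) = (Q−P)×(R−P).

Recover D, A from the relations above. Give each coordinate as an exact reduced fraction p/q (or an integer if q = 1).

A = (26, -55/2)
D = (8, -21/2)

1. D_x = 8  [D is the midpoint of EB]
2. D_y = -21/2  [D is the midpoint of EB]
   → D = (8, -21/2)
3. A_x = 26  [DC ∥ AE ∩ CE ∥ DA]
4. A_y = -55/2  [DC ∥ AE ∩ CE ∥ DA]
   → A = (26, -55/2)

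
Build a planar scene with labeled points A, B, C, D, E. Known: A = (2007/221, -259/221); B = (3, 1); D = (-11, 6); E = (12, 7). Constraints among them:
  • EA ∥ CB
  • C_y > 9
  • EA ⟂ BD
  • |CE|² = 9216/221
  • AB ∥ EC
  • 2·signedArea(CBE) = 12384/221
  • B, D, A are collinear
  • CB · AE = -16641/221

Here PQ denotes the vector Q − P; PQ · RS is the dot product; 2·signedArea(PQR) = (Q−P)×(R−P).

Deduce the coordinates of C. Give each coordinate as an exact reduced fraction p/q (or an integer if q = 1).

1. C_x = 1308/221  [EA ∥ CB ∩ AB ∥ EC]
2. C_y = 2027/221  [EA ∥ CB ∩ AB ∥ EC]
   → C = (1308/221, 2027/221)

C = (1308/221, 2027/221)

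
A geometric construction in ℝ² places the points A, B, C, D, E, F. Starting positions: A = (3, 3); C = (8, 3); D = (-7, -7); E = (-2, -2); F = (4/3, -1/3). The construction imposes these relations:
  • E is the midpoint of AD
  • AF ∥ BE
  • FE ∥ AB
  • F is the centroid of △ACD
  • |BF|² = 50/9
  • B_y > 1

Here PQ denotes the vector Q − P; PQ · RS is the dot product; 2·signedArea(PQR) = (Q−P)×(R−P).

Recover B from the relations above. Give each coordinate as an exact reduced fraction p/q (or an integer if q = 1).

1. B_x = -1/3  [AF ∥ BE ∩ FE ∥ AB]
2. B_y = 4/3  [AF ∥ BE ∩ FE ∥ AB]
   → B = (-1/3, 4/3)

B = (-1/3, 4/3)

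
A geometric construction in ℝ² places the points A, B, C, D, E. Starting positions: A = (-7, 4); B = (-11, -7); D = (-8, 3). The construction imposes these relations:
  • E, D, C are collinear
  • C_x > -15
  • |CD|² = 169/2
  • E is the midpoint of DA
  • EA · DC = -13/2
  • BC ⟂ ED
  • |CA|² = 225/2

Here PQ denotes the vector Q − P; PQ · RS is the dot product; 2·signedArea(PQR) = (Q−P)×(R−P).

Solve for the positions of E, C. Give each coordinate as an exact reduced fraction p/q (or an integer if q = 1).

C = (-29/2, -7/2)
E = (-15/2, 7/2)

1. E_x = -15/2  [E is the midpoint of DA]
2. E_y = 7/2  [E is the midpoint of DA]
   → E = (-15/2, 7/2)
3. C_x = -29/2  [E, D, C are collinear ∩ BC ⟂ ED]
4. C_y = -7/2  [E, D, C are collinear ∩ BC ⟂ ED]
   → C = (-29/2, -7/2)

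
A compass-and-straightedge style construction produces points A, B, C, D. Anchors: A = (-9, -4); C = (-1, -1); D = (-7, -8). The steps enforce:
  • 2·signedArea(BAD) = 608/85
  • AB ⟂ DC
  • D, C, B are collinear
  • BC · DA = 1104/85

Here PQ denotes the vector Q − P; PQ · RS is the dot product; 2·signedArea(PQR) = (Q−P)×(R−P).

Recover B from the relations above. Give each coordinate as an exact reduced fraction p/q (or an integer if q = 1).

B = (-499/85, -568/85)

1. B_x = -499/85  [D, C, B are collinear ∩ AB ⟂ DC]
2. B_y = -568/85  [D, C, B are collinear ∩ AB ⟂ DC]
   → B = (-499/85, -568/85)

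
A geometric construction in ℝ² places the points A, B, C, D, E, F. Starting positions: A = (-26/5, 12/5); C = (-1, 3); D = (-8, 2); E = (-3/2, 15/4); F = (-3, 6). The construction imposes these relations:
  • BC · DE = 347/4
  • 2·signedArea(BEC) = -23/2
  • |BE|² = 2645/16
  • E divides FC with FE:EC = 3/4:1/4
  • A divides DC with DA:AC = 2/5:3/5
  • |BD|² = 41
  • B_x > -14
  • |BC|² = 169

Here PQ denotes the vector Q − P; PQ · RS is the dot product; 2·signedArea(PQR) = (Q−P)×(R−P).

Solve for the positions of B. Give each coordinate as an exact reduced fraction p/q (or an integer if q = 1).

1. B_x = -13  [2·signedArea(BEC) = -23/2 ∩ BC · DE = 347/4]
2. B_y = -2  [2·signedArea(BEC) = -23/2 ∩ BC · DE = 347/4]
   → B = (-13, -2)

B = (-13, -2)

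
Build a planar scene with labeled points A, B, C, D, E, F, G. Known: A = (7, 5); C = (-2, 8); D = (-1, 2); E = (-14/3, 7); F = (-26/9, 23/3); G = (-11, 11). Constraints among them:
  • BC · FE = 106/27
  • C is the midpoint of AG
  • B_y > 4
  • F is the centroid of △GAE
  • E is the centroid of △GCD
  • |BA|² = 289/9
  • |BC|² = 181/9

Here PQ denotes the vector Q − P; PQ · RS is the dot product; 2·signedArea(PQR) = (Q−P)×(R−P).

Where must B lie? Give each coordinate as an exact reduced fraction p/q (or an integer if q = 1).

B = (4/3, 5)

1. B_x = 4/3  [line 16/9·x + 2/3·y + -154/27 = 0 ∩ |BA|² = 289/9]
2. B_y = 5  [line 16/9·x + 2/3·y + -154/27 = 0 ∩ |BA|² = 289/9]
   → B = (4/3, 5)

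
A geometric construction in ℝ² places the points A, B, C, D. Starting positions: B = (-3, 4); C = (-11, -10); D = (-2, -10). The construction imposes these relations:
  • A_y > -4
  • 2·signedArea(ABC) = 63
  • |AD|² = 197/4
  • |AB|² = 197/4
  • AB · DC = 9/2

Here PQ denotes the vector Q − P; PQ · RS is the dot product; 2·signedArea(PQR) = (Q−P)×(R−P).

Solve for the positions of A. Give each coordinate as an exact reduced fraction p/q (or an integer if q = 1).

A = (-5/2, -3)

1. A_x = -5/2  [2·signedArea(ABC) = 63 ∩ AB · DC = 9/2]
2. A_y = -3  [2·signedArea(ABC) = 63 ∩ AB · DC = 9/2]
   → A = (-5/2, -3)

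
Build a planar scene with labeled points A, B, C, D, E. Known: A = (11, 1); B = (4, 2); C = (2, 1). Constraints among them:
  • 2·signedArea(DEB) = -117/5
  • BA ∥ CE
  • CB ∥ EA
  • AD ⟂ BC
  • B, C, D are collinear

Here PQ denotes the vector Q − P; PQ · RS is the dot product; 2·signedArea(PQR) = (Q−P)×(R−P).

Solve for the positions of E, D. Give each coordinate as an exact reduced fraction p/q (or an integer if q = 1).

1. E_x = 9  [CB ∥ EA ∩ BA ∥ CE]
2. E_y = 0  [CB ∥ EA ∩ BA ∥ CE]
   → E = (9, 0)
3. D_x = 46/5  [B, C, D are collinear ∩ AD ⟂ BC]
4. D_y = 23/5  [B, C, D are collinear ∩ AD ⟂ BC]
   → D = (46/5, 23/5)

D = (46/5, 23/5)
E = (9, 0)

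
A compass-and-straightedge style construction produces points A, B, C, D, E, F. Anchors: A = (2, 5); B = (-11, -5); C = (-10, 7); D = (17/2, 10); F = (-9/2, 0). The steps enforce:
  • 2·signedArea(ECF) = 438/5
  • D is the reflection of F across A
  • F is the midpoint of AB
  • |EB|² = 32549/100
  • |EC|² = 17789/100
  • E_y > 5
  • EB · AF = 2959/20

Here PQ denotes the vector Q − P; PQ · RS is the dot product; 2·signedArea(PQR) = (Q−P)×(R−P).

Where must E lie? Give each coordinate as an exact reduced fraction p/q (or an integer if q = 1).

E = (33/10, 6)

1. E_x = 33/10  [2·signedArea(ECF) = 438/5 ∩ EB · AF = 2959/20]
2. E_y = 6  [2·signedArea(ECF) = 438/5 ∩ EB · AF = 2959/20]
   → E = (33/10, 6)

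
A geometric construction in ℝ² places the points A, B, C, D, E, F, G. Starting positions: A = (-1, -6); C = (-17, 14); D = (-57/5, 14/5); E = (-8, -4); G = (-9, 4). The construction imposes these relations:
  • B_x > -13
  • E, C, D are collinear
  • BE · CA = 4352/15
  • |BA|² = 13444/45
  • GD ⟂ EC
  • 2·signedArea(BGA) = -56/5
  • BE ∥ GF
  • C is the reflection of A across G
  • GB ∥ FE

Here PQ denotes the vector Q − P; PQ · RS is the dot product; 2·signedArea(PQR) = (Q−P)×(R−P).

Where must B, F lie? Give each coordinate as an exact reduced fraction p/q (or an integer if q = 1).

1. B_x = -187/15  [BE · CA = 4352/15 ∩ 2·signedArea(BGA) = -56/5]
2. B_y = 104/15  [BE · CA = 4352/15 ∩ 2·signedArea(BGA) = -56/5]
   → B = (-187/15, 104/15)
3. F_x = -68/15  [GB ∥ FE ∩ BE ∥ GF]
4. F_y = -104/15  [GB ∥ FE ∩ BE ∥ GF]
   → F = (-68/15, -104/15)

B = (-187/15, 104/15)
F = (-68/15, -104/15)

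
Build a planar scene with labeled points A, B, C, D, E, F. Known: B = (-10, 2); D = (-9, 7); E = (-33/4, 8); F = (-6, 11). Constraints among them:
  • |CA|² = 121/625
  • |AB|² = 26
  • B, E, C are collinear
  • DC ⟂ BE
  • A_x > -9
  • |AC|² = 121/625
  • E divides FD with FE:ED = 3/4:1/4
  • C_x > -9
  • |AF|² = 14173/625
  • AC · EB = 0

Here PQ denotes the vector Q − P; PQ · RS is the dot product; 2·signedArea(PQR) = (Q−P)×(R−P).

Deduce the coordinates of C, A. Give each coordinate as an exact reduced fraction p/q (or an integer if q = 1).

1. C_x = -5361/625  [B, E, C are collinear ∩ DC ⟂ BE]
2. C_y = 4298/625  [B, E, C are collinear ∩ DC ⟂ BE]
   → C = (-5361/625, 4298/625)
3. A_x = -5097/625  [line 7/4·x + 6·y + -105/4 = 0 ∩ |AB|² = 26]
4. A_y = 4221/625  [line 7/4·x + 6·y + -105/4 = 0 ∩ |AB|² = 26]
   → A = (-5097/625, 4221/625)

A = (-5097/625, 4221/625)
C = (-5361/625, 4298/625)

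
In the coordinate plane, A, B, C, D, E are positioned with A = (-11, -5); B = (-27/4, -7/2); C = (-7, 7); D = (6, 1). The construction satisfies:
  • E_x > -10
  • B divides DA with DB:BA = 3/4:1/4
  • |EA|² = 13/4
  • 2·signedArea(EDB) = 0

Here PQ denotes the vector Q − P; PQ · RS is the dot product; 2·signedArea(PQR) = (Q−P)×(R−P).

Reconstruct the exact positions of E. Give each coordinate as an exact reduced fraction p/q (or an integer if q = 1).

E = (-93/10, -22/5)

1. E_x = -93/10  [line 9/2·x + -51/4·y + -57/4 = 0 ∩ |EA|² = 13/4]
2. E_y = -22/5  [line 9/2·x + -51/4·y + -57/4 = 0 ∩ |EA|² = 13/4]
   → E = (-93/10, -22/5)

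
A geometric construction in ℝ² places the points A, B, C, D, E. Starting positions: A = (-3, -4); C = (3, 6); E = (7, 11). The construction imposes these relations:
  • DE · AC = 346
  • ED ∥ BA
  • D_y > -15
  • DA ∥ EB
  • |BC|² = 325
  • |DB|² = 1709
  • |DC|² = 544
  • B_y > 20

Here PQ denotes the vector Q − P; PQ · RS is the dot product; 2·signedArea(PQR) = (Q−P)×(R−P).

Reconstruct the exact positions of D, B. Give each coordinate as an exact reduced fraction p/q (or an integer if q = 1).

B = (13, 21)
D = (-9, -14)

1. D_x = -9  [line -6·x + -10·y + -194 = 0 ∩ |DC|² = 544]
2. D_y = -14  [line -6·x + -10·y + -194 = 0 ∩ |DC|² = 544]
   → D = (-9, -14)
3. B_x = 13  [ED ∥ BA ∩ DA ∥ EB]
4. B_y = 21  [ED ∥ BA ∩ DA ∥ EB]
   → B = (13, 21)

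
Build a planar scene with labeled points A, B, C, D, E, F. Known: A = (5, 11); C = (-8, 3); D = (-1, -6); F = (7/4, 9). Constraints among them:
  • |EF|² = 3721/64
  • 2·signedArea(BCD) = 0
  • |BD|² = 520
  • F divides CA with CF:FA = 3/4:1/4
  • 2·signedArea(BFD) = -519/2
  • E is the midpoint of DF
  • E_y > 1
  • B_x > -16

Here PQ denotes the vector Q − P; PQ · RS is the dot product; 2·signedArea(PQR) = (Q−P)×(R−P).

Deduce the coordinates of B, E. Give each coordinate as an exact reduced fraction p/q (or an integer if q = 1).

B = (-15, 12)
E = (3/8, 3/2)

1. B_x = -15  [2·signedArea(BCD) = 0 ∩ 2·signedArea(BFD) = -519/2]
2. B_y = 12  [2·signedArea(BCD) = 0 ∩ 2·signedArea(BFD) = -519/2]
   → B = (-15, 12)
3. E_x = 3/8  [E is the midpoint of DF]
4. E_y = 3/2  [E is the midpoint of DF]
   → E = (3/8, 3/2)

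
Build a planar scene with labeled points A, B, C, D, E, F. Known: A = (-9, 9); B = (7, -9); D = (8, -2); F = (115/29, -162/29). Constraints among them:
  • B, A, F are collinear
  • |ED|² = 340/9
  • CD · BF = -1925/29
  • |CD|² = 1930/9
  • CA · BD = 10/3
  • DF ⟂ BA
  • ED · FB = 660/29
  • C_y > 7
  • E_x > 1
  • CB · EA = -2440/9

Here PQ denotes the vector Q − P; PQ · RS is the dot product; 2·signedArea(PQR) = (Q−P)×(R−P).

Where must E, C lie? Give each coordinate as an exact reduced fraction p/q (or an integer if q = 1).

C = (-3, 23/3)
E = (2, -2/3)

1. C_x = -3  [CD · BF = -1925/29 ∩ CA · BD = 10/3]
2. C_y = 23/3  [CD · BF = -1925/29 ∩ CA · BD = 10/3]
   → C = (-3, 23/3)
3. E_x = 2  [ED · FB = 660/29 ∩ CB · EA = -2440/9]
4. E_y = -2/3  [ED · FB = 660/29 ∩ CB · EA = -2440/9]
   → E = (2, -2/3)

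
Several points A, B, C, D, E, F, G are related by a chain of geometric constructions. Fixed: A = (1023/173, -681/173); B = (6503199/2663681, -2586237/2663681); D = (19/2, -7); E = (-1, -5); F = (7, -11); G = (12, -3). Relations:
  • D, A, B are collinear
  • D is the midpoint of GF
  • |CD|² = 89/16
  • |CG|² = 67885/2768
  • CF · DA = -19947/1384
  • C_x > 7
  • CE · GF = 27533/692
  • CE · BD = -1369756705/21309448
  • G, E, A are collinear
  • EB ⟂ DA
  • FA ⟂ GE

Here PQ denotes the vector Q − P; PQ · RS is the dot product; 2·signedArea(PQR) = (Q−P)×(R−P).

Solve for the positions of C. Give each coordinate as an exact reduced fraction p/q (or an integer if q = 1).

C = (5333/692, -946/173)

1. C_x = 5333/692  [CE · BD = -1369756705/21309448 ∩ CE · GF = 27533/692]
2. C_y = -946/173  [CE · BD = -1369756705/21309448 ∩ CE · GF = 27533/692]
   → C = (5333/692, -946/173)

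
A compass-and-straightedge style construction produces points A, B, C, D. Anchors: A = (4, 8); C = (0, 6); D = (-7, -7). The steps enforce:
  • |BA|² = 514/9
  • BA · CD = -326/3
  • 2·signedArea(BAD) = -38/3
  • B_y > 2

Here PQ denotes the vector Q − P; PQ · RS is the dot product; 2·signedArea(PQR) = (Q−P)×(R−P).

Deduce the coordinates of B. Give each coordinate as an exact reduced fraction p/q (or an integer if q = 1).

1. B_x = -1  [BA · CD = -326/3 ∩ 2·signedArea(BAD) = -38/3]
2. B_y = 7/3  [BA · CD = -326/3 ∩ 2·signedArea(BAD) = -38/3]
   → B = (-1, 7/3)

B = (-1, 7/3)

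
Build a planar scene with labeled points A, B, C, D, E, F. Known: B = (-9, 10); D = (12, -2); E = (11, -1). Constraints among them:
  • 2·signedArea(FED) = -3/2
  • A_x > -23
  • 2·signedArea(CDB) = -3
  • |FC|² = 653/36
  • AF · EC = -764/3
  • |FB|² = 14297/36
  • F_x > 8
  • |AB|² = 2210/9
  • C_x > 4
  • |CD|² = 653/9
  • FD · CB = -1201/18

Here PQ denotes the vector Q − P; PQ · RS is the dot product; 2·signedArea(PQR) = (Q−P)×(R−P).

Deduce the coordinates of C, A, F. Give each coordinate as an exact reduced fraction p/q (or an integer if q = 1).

1. F_x = 25/3  [line 1·x + 1·y + -17/2 = 0 ∩ |FB|² = 14297/36]
2. F_y = 1/6  [line 1·x + 1·y + -17/2 = 0 ∩ |FB|² = 14297/36]
   → F = (25/3, 1/6)
3. C_x = 14/3  [2·signedArea(CDB) = -3 ∩ FD · CB = -1201/18]
4. C_y = 7/3  [2·signedArea(CDB) = -3 ∩ FD · CB = -1201/18]
   → C = (14/3, 7/3)
5. A_x = -68/3  [line 19/3·x + -10/3·y + 1822/9 = 0 ∩ |AB|² = 2210/9]
6. A_y = 53/3  [line 19/3·x + -10/3·y + 1822/9 = 0 ∩ |AB|² = 2210/9]
   → A = (-68/3, 53/3)

A = (-68/3, 53/3)
C = (14/3, 7/3)
F = (25/3, 1/6)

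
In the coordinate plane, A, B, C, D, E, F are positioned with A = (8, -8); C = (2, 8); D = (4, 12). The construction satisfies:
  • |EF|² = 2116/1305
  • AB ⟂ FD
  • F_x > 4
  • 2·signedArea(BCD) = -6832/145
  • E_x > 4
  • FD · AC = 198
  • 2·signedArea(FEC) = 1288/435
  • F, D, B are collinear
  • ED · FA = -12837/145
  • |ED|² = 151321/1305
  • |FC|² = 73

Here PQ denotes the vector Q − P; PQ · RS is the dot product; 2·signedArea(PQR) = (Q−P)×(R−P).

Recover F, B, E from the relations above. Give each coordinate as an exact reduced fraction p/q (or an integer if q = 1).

1. F_x = 5  [line 6·x + -16·y + -30 = 0 ∩ |FC|² = 73]
2. F_y = 0  [line 6·x + -16·y + -30 = 0 ∩ |FC|² = 73]
   → F = (5, 0)
3. B_x = 824/145  [F, D, B are collinear ∩ AB ⟂ FD]
4. B_y = -1188/145  [F, D, B are collinear ∩ AB ⟂ FD]
   → B = (824/145, -1188/145)
5. E_x = 2129/435  [2·signedArea(FEC) = 1288/435 ∩ ED · FA = -12837/145]
6. E_y = 184/145  [2·signedArea(FEC) = 1288/435 ∩ ED · FA = -12837/145]
   → E = (2129/435, 184/145)

B = (824/145, -1188/145)
E = (2129/435, 184/145)
F = (5, 0)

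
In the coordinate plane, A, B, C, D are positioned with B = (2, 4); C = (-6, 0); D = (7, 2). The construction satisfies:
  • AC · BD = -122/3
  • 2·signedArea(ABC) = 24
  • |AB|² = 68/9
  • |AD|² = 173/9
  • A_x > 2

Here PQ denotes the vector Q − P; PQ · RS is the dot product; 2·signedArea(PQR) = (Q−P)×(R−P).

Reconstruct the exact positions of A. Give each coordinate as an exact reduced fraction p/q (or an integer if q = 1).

A = (8/3, 4/3)

1. A_x = 8/3  [2·signedArea(ABC) = 24 ∩ AC · BD = -122/3]
2. A_y = 4/3  [2·signedArea(ABC) = 24 ∩ AC · BD = -122/3]
   → A = (8/3, 4/3)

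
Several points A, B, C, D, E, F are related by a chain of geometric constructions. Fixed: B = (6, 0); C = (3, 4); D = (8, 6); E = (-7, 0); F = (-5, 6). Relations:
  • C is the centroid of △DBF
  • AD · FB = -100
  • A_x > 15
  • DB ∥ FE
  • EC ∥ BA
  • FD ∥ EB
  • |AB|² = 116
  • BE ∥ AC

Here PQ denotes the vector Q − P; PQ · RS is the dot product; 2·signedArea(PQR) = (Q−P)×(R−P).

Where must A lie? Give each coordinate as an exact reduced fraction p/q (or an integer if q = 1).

1. A_x = 16  [BE ∥ AC ∩ EC ∥ BA]
2. A_y = 4  [BE ∥ AC ∩ EC ∥ BA]
   → A = (16, 4)

A = (16, 4)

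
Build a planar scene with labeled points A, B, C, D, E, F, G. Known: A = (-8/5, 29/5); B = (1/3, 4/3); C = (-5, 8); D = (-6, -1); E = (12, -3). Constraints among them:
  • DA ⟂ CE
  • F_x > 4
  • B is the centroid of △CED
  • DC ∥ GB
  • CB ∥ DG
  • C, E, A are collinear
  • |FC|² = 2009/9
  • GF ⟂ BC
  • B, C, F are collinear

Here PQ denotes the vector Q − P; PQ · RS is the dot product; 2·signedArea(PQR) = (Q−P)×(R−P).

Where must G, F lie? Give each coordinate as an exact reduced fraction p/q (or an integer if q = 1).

F = (13/3, -11/3)
G = (-2/3, -23/3)

1. G_x = -2/3  [DC ∥ GB ∩ CB ∥ DG]
2. G_y = -23/3  [DC ∥ GB ∩ CB ∥ DG]
   → G = (-2/3, -23/3)
3. F_x = 13/3  [B, C, F are collinear ∩ GF ⟂ BC]
4. F_y = -11/3  [B, C, F are collinear ∩ GF ⟂ BC]
   → F = (13/3, -11/3)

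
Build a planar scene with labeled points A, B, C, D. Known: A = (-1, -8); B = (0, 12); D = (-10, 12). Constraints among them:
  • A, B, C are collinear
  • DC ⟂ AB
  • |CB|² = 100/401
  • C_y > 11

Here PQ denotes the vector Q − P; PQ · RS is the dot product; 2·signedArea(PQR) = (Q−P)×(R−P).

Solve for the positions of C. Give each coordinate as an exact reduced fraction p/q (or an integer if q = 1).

1. C_x = -10/401  [A, B, C are collinear ∩ DC ⟂ AB]
2. C_y = 4612/401  [A, B, C are collinear ∩ DC ⟂ AB]
   → C = (-10/401, 4612/401)

C = (-10/401, 4612/401)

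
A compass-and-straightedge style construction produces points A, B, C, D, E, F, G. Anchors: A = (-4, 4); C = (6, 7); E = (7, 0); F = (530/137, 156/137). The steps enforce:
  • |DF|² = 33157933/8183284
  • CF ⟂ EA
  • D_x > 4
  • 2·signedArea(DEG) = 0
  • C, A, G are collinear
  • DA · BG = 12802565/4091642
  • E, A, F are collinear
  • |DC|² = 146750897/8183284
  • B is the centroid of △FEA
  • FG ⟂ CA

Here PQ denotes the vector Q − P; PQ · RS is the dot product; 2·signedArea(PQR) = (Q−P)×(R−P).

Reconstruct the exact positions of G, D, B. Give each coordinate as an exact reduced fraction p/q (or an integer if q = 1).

1. G_x = 36308/14933  [C, A, G are collinear ∩ FG ⟂ CA]
2. G_y = 88544/14933  [C, A, G are collinear ∩ FG ⟂ CA]
   → G = (36308/14933, 88544/14933)
3. D_x = 140839/29866  [line -88544/14933·x + -68223/14933·y + 619808/14933 = 0 ∩ |DC|² = 146750897/8183284]
4. D_y = 44272/14933  [line -88544/14933·x + -68223/14933·y + 619808/14933 = 0 ∩ |DC|² = 146750897/8183284]
   → D = (140839/29866, 44272/14933)
5. B_x = 941/411  [B is the centroid of △FEA]
6. B_y = 704/411  [B is the centroid of △FEA]
   → B = (941/411, 704/411)

B = (941/411, 704/411)
D = (140839/29866, 44272/14933)
G = (36308/14933, 88544/14933)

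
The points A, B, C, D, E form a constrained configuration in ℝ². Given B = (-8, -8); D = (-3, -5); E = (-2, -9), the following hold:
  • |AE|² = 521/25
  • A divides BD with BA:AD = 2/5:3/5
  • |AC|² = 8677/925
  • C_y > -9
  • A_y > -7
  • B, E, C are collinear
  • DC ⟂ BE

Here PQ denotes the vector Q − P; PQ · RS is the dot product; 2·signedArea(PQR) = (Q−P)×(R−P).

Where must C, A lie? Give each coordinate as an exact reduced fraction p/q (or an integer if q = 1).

A = (-6, -34/5)
C = (-134/37, -323/37)

1. C_x = -134/37  [B, E, C are collinear ∩ DC ⟂ BE]
2. C_y = -323/37  [B, E, C are collinear ∩ DC ⟂ BE]
   → C = (-134/37, -323/37)
3. A_x = -6  [A divides BD with BA:AD = 2/5:3/5]
4. A_y = -34/5  [A divides BD with BA:AD = 2/5:3/5]
   → A = (-6, -34/5)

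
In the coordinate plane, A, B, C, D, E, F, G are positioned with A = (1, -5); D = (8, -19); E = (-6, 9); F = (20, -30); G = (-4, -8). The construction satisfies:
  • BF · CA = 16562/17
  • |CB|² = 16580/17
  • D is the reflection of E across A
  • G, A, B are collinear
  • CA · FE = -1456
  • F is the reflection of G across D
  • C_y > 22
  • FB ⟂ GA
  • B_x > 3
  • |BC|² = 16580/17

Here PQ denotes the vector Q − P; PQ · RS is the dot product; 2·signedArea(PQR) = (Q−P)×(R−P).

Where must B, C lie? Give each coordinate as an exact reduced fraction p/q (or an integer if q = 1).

1. B_x = 67/17  [G, A, B are collinear ∩ FB ⟂ GA]
2. B_y = -55/17  [G, A, B are collinear ∩ FB ⟂ GA]
   → B = (67/17, -55/17)
3. C_x = -13  [CA · FE = -1456 ∩ BF · CA = 16562/17]
4. C_y = 23  [CA · FE = -1456 ∩ BF · CA = 16562/17]
   → C = (-13, 23)

B = (67/17, -55/17)
C = (-13, 23)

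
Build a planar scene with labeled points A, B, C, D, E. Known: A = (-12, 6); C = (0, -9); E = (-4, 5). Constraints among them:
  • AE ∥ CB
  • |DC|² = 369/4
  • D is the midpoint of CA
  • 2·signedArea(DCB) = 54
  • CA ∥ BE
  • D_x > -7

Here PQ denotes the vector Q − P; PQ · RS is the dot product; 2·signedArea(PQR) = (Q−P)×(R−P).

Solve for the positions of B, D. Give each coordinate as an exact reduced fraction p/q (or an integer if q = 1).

1. B_x = 8  [CA ∥ BE ∩ AE ∥ CB]
2. B_y = -10  [CA ∥ BE ∩ AE ∥ CB]
   → B = (8, -10)
3. D_x = -6  [D is the midpoint of CA]
4. D_y = -3/2  [D is the midpoint of CA]
   → D = (-6, -3/2)

B = (8, -10)
D = (-6, -3/2)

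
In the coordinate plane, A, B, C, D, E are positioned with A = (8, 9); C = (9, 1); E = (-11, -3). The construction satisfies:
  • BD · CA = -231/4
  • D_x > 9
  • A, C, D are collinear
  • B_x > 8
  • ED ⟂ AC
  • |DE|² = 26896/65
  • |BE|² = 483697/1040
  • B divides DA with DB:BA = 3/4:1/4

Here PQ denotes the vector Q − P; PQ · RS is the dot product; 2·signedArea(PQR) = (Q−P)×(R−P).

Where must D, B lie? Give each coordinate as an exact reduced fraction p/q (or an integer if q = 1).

1. D_x = 597/65  [A, C, D are collinear ∩ ED ⟂ AC]
2. D_y = -31/65  [A, C, D are collinear ∩ ED ⟂ AC]
   → D = (597/65, -31/65)
3. B_x = 2157/260  [B divides DA with DB:BA = 3/4:1/4]
4. B_y = 431/65  [B divides DA with DB:BA = 3/4:1/4]
   → B = (2157/260, 431/65)

B = (2157/260, 431/65)
D = (597/65, -31/65)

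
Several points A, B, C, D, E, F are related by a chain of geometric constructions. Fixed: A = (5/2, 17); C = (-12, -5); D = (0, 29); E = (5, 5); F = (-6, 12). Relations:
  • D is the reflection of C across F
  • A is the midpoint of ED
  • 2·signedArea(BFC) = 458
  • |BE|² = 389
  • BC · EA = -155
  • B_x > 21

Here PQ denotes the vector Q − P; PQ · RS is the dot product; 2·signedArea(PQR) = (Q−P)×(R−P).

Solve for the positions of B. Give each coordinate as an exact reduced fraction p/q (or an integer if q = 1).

B = (22, 15)

1. B_x = 22  [BC · EA = -155 ∩ 2·signedArea(BFC) = 458]
2. B_y = 15  [BC · EA = -155 ∩ 2·signedArea(BFC) = 458]
   → B = (22, 15)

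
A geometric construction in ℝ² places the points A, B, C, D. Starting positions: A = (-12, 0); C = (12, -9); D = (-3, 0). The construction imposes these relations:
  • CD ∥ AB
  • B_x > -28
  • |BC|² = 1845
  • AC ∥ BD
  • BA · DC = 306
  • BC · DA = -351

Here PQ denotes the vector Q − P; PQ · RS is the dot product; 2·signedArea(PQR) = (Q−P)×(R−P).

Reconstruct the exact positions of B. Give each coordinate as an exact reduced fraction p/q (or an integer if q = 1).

1. B_x = -27  [AC ∥ BD ∩ CD ∥ AB]
2. B_y = 9  [AC ∥ BD ∩ CD ∥ AB]
   → B = (-27, 9)

B = (-27, 9)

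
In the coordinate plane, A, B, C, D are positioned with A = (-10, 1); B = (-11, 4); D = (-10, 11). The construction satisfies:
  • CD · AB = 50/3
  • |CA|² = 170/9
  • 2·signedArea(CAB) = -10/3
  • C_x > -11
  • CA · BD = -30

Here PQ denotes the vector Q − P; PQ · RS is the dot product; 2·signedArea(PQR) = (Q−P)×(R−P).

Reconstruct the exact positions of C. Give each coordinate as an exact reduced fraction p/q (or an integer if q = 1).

1. C_x = -31/3  [CA · BD = -30 ∩ CD · AB = 50/3]
2. C_y = 16/3  [CA · BD = -30 ∩ CD · AB = 50/3]
   → C = (-31/3, 16/3)

C = (-31/3, 16/3)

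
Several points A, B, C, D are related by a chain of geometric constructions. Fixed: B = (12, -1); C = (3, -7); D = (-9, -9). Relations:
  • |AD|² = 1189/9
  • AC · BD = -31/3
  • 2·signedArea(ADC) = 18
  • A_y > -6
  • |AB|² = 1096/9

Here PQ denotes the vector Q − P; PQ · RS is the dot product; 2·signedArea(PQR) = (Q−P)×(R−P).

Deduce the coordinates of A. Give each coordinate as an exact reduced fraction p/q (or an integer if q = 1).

1. A_x = 2  [AC · BD = -31/3 ∩ 2·signedArea(ADC) = 18]
2. A_y = -17/3  [AC · BD = -31/3 ∩ 2·signedArea(ADC) = 18]
   → A = (2, -17/3)

A = (2, -17/3)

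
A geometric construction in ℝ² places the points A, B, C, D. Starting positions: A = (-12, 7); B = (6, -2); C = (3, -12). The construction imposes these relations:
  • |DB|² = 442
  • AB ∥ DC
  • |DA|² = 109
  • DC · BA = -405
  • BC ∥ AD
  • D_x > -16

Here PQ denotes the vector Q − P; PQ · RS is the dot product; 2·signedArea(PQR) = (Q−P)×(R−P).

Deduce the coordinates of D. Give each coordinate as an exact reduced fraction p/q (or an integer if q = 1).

D = (-15, -3)

1. D_x = -15  [AB ∥ DC ∩ BC ∥ AD]
2. D_y = -3  [AB ∥ DC ∩ BC ∥ AD]
   → D = (-15, -3)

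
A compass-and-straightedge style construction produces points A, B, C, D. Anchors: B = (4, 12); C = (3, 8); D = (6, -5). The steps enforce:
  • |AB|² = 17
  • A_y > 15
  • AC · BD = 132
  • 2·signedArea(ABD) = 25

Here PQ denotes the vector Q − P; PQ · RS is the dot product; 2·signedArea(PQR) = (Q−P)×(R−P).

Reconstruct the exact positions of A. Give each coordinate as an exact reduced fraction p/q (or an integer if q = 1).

A = (5, 16)

1. A_x = 5  [2·signedArea(ABD) = 25 ∩ AC · BD = 132]
2. A_y = 16  [2·signedArea(ABD) = 25 ∩ AC · BD = 132]
   → A = (5, 16)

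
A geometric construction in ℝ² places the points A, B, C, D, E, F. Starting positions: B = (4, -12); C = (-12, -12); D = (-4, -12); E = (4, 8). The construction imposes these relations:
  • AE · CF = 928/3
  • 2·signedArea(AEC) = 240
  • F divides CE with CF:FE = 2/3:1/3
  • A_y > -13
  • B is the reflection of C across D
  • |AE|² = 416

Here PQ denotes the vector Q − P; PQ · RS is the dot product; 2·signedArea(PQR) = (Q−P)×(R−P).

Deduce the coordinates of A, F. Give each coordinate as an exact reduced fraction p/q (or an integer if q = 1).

A = (0, -12)
F = (-4/3, 4/3)

1. F_x = -4/3  [F divides CE with CF:FE = 2/3:1/3]
2. F_y = 4/3  [F divides CE with CF:FE = 2/3:1/3]
   → F = (-4/3, 4/3)
3. A_x = 0  [2·signedArea(AEC) = 240 ∩ AE · CF = 928/3]
4. A_y = -12  [2·signedArea(AEC) = 240 ∩ AE · CF = 928/3]
   → A = (0, -12)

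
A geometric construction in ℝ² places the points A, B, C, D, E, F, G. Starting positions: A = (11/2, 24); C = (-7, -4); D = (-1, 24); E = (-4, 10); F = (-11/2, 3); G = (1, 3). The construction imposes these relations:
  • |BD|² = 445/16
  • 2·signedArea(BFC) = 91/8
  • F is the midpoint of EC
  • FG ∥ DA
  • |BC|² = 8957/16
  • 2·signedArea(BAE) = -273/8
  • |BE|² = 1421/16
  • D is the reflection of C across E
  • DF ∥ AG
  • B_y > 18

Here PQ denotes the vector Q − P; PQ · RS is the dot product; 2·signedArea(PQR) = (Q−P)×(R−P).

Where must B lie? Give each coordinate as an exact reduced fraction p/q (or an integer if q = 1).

B = (-1/2, 75/4)

1. B_x = -1/2  [2·signedArea(BFC) = 91/8 ∩ 2·signedArea(BAE) = -273/8]
2. B_y = 75/4  [2·signedArea(BFC) = 91/8 ∩ 2·signedArea(BAE) = -273/8]
   → B = (-1/2, 75/4)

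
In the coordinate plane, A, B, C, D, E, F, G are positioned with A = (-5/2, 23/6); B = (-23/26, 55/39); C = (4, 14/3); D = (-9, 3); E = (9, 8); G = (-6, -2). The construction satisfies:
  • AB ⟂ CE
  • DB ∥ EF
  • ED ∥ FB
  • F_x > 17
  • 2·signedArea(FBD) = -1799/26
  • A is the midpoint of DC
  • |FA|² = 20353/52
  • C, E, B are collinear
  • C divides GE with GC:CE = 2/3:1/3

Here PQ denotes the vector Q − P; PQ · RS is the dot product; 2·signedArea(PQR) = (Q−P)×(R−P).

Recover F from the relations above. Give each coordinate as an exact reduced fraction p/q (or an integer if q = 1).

F = (445/26, 250/39)

1. F_x = 445/26  [ED ∥ FB ∩ DB ∥ EF]
2. F_y = 250/39  [ED ∥ FB ∩ DB ∥ EF]
   → F = (445/26, 250/39)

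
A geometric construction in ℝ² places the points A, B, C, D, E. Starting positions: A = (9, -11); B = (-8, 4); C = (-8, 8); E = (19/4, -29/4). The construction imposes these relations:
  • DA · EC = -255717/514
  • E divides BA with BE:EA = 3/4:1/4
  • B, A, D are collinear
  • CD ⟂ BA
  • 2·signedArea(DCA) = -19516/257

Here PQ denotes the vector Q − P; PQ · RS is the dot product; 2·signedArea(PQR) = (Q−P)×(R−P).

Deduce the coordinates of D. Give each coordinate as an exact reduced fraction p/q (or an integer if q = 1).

1. D_x = -2566/257  [B, A, D are collinear ∩ CD ⟂ BA]
2. D_y = 1478/257  [B, A, D are collinear ∩ CD ⟂ BA]
   → D = (-2566/257, 1478/257)

D = (-2566/257, 1478/257)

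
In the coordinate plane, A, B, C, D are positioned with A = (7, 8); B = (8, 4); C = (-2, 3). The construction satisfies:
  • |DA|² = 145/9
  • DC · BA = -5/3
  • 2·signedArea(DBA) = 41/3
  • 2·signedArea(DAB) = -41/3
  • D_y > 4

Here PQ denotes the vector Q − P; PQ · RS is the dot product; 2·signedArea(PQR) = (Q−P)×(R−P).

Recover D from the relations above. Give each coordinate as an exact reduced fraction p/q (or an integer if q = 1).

1. D_x = 13/3  [DC · BA = -5/3 ∩ 2·signedArea(DBA) = 41/3]
2. D_y = 5  [DC · BA = -5/3 ∩ 2·signedArea(DBA) = 41/3]
   → D = (13/3, 5)

D = (13/3, 5)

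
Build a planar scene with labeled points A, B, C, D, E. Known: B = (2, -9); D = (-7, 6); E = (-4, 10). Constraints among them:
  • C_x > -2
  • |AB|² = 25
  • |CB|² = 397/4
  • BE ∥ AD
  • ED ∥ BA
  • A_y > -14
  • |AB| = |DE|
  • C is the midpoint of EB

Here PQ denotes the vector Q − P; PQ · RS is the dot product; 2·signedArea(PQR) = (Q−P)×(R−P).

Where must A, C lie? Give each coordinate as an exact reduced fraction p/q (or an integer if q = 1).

A = (-1, -13)
C = (-1, 1/2)

1. A_x = -1  [BE ∥ AD ∩ ED ∥ BA]
2. A_y = -13  [BE ∥ AD ∩ ED ∥ BA]
   → A = (-1, -13)
3. C_x = -1  [C is the midpoint of EB]
4. C_y = 1/2  [C is the midpoint of EB]
   → C = (-1, 1/2)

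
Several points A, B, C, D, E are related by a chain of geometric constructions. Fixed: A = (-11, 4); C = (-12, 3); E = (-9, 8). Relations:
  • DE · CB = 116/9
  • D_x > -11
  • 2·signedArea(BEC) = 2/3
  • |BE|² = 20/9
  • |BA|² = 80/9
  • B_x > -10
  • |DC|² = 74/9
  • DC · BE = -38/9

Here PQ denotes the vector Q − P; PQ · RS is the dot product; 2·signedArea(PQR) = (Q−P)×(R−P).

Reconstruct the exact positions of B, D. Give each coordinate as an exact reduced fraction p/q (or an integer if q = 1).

1. B_x = -29/3  [line 5·x + -3·y + 205/3 = 0 ∩ |BA|² = 80/9]
2. B_y = 20/3  [line 5·x + -3·y + 205/3 = 0 ∩ |BA|² = 80/9]
   → B = (-29/3, 20/3)
3. D_x = -31/3  [DC · BE = -38/9 ∩ DE · CB = 116/9]
4. D_y = 16/3  [DC · BE = -38/9 ∩ DE · CB = 116/9]
   → D = (-31/3, 16/3)

B = (-29/3, 20/3)
D = (-31/3, 16/3)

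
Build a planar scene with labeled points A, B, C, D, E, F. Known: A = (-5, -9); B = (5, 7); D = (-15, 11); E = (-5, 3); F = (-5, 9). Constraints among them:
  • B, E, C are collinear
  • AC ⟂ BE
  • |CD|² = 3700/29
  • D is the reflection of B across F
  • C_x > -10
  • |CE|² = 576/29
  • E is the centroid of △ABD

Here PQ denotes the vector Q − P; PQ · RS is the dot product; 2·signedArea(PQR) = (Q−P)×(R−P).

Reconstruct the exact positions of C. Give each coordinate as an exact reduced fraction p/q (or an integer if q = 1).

C = (-265/29, 39/29)

1. C_x = -265/29  [B, E, C are collinear ∩ AC ⟂ BE]
2. C_y = 39/29  [B, E, C are collinear ∩ AC ⟂ BE]
   → C = (-265/29, 39/29)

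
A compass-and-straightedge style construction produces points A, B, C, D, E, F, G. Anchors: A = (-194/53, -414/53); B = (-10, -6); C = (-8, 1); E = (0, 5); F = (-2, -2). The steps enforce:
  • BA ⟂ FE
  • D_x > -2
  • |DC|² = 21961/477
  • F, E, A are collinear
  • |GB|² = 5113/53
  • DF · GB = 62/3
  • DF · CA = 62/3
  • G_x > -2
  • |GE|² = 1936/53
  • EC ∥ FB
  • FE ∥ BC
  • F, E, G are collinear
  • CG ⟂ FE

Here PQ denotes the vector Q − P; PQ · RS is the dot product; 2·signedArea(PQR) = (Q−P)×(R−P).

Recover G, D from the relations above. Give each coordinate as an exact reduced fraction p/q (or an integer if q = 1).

D = (-194/159, 116/159)
G = (-88/53, -43/53)

1. G_x = -88/53  [F, E, G are collinear ∩ CG ⟂ FE]
2. G_y = -43/53  [F, E, G are collinear ∩ CG ⟂ FE]
   → G = (-88/53, -43/53)
3. D_x = -194/159  [DF · CA = 62/3 ∩ DF · GB = 62/3]
4. D_y = 116/159  [DF · CA = 62/3 ∩ DF · GB = 62/3]
   → D = (-194/159, 116/159)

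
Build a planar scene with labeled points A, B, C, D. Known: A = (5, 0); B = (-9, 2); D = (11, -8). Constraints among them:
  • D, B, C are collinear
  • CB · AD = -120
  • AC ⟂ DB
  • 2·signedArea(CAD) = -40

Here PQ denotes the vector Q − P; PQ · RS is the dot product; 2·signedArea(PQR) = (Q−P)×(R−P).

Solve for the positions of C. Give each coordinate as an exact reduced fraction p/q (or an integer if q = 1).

C = (3, -4)

1. C_x = 3  [D, B, C are collinear ∩ AC ⟂ DB]
2. C_y = -4  [D, B, C are collinear ∩ AC ⟂ DB]
   → C = (3, -4)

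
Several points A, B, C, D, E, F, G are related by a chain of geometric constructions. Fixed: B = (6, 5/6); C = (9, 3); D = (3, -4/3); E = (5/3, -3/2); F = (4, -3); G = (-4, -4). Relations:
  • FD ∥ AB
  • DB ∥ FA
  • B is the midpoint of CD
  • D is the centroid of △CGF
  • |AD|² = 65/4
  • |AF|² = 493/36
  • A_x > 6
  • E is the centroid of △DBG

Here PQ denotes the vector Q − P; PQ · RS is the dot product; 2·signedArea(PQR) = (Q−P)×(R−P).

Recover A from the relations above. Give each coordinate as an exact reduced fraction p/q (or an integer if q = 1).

1. A_x = 7  [FD ∥ AB ∩ DB ∥ FA]
2. A_y = -5/6  [FD ∥ AB ∩ DB ∥ FA]
   → A = (7, -5/6)

A = (7, -5/6)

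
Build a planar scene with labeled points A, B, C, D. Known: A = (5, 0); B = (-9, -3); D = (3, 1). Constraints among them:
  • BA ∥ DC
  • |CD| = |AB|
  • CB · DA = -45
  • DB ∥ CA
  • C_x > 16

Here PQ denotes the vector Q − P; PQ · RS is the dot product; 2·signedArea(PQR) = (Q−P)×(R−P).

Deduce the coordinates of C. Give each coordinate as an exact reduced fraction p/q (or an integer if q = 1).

C = (17, 4)

1. C_x = 17  [DB ∥ CA ∩ BA ∥ DC]
2. C_y = 4  [DB ∥ CA ∩ BA ∥ DC]
   → C = (17, 4)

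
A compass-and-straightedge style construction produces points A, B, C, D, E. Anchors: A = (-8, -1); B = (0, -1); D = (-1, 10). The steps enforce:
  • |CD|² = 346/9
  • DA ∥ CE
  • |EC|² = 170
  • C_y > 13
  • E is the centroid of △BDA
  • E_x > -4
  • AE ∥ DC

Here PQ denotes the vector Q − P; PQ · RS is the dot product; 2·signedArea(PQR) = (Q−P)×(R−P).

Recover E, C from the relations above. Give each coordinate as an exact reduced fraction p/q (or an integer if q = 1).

1. E_x = -3  [E is the centroid of △BDA]
2. E_y = 8/3  [E is the centroid of △BDA]
   → E = (-3, 8/3)
3. C_x = 4  [DA ∥ CE ∩ AE ∥ DC]
4. C_y = 41/3  [DA ∥ CE ∩ AE ∥ DC]
   → C = (4, 41/3)

C = (4, 41/3)
E = (-3, 8/3)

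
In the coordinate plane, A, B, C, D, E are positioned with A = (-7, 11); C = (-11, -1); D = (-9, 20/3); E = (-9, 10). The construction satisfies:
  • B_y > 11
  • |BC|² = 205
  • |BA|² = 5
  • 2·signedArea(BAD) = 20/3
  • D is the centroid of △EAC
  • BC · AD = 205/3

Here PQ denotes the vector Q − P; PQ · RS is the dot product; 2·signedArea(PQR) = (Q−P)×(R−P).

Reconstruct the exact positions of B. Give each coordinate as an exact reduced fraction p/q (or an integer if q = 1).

1. B_x = -5  [2·signedArea(BAD) = 20/3 ∩ BC · AD = 205/3]
2. B_y = 12  [2·signedArea(BAD) = 20/3 ∩ BC · AD = 205/3]
   → B = (-5, 12)

B = (-5, 12)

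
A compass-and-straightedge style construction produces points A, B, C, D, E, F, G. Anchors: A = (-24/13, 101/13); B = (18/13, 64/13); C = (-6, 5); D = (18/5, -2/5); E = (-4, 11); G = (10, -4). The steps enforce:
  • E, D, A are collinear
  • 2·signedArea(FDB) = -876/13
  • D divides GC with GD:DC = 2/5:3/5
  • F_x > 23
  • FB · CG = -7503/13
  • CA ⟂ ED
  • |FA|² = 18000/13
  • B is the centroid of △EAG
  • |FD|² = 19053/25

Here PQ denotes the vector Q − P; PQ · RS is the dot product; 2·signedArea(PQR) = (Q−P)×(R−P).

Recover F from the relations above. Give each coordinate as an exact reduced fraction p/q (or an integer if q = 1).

1. F_x = 24  [2·signedArea(FDB) = -876/13 ∩ FB · CG = -7503/13]
2. F_y = -19  [2·signedArea(FDB) = -876/13 ∩ FB · CG = -7503/13]
   → F = (24, -19)

F = (24, -19)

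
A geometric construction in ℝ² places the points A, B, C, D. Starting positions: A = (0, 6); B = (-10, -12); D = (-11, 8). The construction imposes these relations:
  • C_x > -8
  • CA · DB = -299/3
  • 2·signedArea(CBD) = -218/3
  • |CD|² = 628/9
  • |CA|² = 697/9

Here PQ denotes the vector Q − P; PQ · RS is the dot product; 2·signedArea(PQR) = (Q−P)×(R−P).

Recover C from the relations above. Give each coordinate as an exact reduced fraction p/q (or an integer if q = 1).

1. C_x = -7  [CA · DB = -299/3 ∩ 2·signedArea(CBD) = -218/3]
2. C_y = 2/3  [CA · DB = -299/3 ∩ 2·signedArea(CBD) = -218/3]
   → C = (-7, 2/3)

C = (-7, 2/3)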